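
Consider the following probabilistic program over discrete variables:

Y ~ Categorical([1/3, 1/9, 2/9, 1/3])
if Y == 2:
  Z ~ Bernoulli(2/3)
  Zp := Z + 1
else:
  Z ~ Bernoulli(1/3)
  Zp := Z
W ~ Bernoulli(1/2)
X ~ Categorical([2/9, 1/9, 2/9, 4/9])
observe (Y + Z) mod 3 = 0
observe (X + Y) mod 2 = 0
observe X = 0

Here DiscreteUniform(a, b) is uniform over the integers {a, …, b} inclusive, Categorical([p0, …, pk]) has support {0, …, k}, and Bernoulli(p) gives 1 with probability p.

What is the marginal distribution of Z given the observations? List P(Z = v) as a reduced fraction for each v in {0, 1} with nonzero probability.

P(Z=0) = 3/5, P(Z=1) = 2/5

Enumerate traces; 4 have nonzero weight after conditioning:
  (Y=0, Z=0, W=0, X=0) weight 2/81
  (Y=0, Z=0, W=1, X=0) weight 2/81
  (Y=2, Z=1, W=0, X=0) weight 4/243
  (Y=2, Z=1, W=1, X=0) weight 4/243
Group by Z:
  weight(Z=0) = 4/81
  weight(Z=1) = 8/243
Total weight = 4/81 + 8/243 = 20/243
P(Z=0 | obs) = 4/81 / 20/243 = 3/5
P(Z=1 | obs) = 8/243 / 20/243 = 2/5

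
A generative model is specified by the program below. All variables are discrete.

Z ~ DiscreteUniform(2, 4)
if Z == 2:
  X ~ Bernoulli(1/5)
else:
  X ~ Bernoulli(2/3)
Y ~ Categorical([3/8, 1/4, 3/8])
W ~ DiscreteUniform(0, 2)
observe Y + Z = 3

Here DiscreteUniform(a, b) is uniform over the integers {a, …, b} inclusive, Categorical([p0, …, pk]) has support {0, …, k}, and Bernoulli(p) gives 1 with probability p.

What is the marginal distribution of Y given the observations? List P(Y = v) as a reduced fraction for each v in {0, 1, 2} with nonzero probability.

P(Y=0) = 3/5, P(Y=1) = 2/5

Enumerate traces; 12 have nonzero weight after conditioning:
  (Z=2, X=0, Y=1, W=0) weight 1/45
  (Z=2, X=0, Y=1, W=1) weight 1/45
  (Z=2, X=0, Y=1, W=2) weight 1/45
  (Z=2, X=1, Y=1, W=0) weight 1/180
  (Z=2, X=1, Y=1, W=1) weight 1/180
  (Z=2, X=1, Y=1, W=2) weight 1/180
  (Z=3, X=0, Y=0, W=0) weight 1/72
  (Z=3, X=0, Y=0, W=1) weight 1/72
  … 4 more
Group by Y:
  weight(Y=0) = 1/8
  weight(Y=1) = 1/12
Total weight = 1/8 + 1/12 = 5/24
P(Y=0 | obs) = 1/8 / 5/24 = 3/5
P(Y=1 | obs) = 1/12 / 5/24 = 2/5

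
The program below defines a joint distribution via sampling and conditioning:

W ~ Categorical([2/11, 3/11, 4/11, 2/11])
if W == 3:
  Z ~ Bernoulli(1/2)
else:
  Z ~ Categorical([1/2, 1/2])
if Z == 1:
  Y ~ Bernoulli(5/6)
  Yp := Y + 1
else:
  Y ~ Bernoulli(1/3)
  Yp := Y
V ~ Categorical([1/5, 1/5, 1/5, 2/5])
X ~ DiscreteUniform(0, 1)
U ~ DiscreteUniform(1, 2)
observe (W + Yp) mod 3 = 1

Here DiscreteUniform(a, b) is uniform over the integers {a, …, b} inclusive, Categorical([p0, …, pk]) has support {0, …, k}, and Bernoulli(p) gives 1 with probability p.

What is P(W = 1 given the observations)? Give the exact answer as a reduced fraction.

Enumerate traces; 96 have nonzero weight after conditioning:
  (W=0, Z=0, Y=1, V=0, X=0, U=1) weight 1/660
  (W=0, Z=0, Y=1, V=0, X=0, U=2) weight 1/660
  (W=0, Z=0, Y=1, V=0, X=1, U=1) weight 1/660
  (W=0, Z=0, Y=1, V=0, X=1, U=2) weight 1/660
  (W=0, Z=0, Y=1, V=1, X=0, U=1) weight 1/660
  (W=0, Z=0, Y=1, V=1, X=0, U=2) weight 1/660
  (W=0, Z=0, Y=1, V=1, X=1, U=1) weight 1/660
  (W=0, Z=0, Y=1, V=1, X=1, U=2) weight 1/660
  (W=1, Z=0, Y=0, V=0, X=0, U=1) weight 1/220
  (W=2, Z=1, Y=1, V=0, X=0, U=1) weight 1/132
  … 86 more
Group by W:
  weight(W=0) = 1/22
  weight(W=1) = 1/11
  weight(W=2) = 5/33
  weight(W=3) = 1/22
Total weight = 1/22 + 1/11 + 5/33 + 1/22 = 1/3
P(W=0 | obs) = 1/22 / 1/3 = 3/22
P(W=1 | obs) = 1/11 / 1/3 = 3/11
P(W=2 | obs) = 5/33 / 1/3 = 5/11
P(W=3 | obs) = 1/22 / 1/3 = 3/22

P(W = 1 | obs) = 3/11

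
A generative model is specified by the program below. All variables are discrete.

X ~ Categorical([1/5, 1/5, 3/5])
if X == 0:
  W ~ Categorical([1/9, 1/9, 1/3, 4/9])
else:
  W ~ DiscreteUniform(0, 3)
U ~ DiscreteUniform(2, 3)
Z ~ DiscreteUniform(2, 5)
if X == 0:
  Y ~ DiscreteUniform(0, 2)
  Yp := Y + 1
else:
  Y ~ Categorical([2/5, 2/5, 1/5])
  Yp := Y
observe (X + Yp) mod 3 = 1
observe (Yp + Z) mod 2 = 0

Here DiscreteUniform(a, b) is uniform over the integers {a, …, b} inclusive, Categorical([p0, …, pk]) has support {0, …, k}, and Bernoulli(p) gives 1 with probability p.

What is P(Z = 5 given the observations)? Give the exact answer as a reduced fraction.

Enumerate traces; 48 have nonzero weight after conditioning:
  (X=0, W=0, U=2, Z=3, Y=0) weight 1/1080
  (X=0, W=0, U=2, Z=5, Y=0) weight 1/1080
  (X=0, W=0, U=3, Z=3, Y=0) weight 1/1080
  (X=0, W=0, U=3, Z=5, Y=0) weight 1/1080
  (X=0, W=1, U=2, Z=3, Y=0) weight 1/1080
  (X=0, W=1, U=2, Z=5, Y=0) weight 1/1080
  (X=0, W=1, U=3, Z=3, Y=0) weight 1/1080
  (X=0, W=1, U=3, Z=5, Y=0) weight 1/1080
  (X=1, W=0, U=2, Z=2, Y=0) weight 1/400
  (X=1, W=0, U=2, Z=4, Y=0) weight 1/400
  … 38 more
Group by Z:
  weight(Z=2) = 1/20
  weight(Z=3) = 1/60
  weight(Z=4) = 1/20
  weight(Z=5) = 1/60
Total weight = 1/20 + 1/60 + 1/20 + 1/60 = 2/15
P(Z=2 | obs) = 1/20 / 2/15 = 3/8
P(Z=3 | obs) = 1/60 / 2/15 = 1/8
P(Z=4 | obs) = 1/20 / 2/15 = 3/8
P(Z=5 | obs) = 1/60 / 2/15 = 1/8

P(Z = 5 | obs) = 1/8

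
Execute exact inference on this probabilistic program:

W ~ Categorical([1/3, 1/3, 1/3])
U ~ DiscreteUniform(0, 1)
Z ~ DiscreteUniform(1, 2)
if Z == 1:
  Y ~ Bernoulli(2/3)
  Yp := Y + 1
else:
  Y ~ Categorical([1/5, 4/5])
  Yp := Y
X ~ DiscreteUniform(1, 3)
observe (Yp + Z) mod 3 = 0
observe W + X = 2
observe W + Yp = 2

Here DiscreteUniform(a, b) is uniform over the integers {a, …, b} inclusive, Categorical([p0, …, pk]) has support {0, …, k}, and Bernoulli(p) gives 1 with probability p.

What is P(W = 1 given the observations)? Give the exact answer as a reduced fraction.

P(W = 1 | obs) = 6/11

Enumerate traces; 4 have nonzero weight after conditioning:
  (W=0, U=0, Z=1, Y=1, X=2) weight 1/54
  (W=0, U=1, Z=1, Y=1, X=2) weight 1/54
  (W=1, U=0, Z=2, Y=1, X=1) weight 1/45
  (W=1, U=1, Z=2, Y=1, X=1) weight 1/45
Group by W:
  weight(W=0) = 1/27
  weight(W=1) = 2/45
Total weight = 1/27 + 2/45 = 11/135
P(W=0 | obs) = 1/27 / 11/135 = 5/11
P(W=1 | obs) = 2/45 / 11/135 = 6/11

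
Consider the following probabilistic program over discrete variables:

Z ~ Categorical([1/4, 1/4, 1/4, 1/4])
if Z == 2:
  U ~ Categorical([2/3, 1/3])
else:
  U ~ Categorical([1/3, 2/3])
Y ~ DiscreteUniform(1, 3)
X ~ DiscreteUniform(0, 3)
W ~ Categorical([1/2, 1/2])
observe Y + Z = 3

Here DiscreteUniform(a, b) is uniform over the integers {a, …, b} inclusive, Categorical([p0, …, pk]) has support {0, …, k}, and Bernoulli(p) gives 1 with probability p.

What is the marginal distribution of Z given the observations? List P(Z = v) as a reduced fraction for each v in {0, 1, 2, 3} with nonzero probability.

Enumerate traces; 48 have nonzero weight after conditioning:
  (Z=0, U=0, Y=3, X=0, W=0) weight 1/288
  (Z=0, U=0, Y=3, X=0, W=1) weight 1/288
  (Z=0, U=0, Y=3, X=1, W=0) weight 1/288
  (Z=0, U=0, Y=3, X=1, W=1) weight 1/288
  (Z=0, U=0, Y=3, X=2, W=0) weight 1/288
  (Z=0, U=0, Y=3, X=2, W=1) weight 1/288
  (Z=0, U=0, Y=3, X=3, W=0) weight 1/288
  (Z=0, U=0, Y=3, X=3, W=1) weight 1/288
  (Z=1, U=0, Y=2, X=0, W=0) weight 1/288
  (Z=2, U=0, Y=1, X=0, W=0) weight 1/144
  … 38 more
Group by Z:
  weight(Z=0) = 1/12
  weight(Z=1) = 1/12
  weight(Z=2) = 1/12
Total weight = 1/12 + 1/12 + 1/12 = 1/4
P(Z=0 | obs) = 1/12 / 1/4 = 1/3
P(Z=1 | obs) = 1/12 / 1/4 = 1/3
P(Z=2 | obs) = 1/12 / 1/4 = 1/3

P(Z=0) = 1/3, P(Z=1) = 1/3, P(Z=2) = 1/3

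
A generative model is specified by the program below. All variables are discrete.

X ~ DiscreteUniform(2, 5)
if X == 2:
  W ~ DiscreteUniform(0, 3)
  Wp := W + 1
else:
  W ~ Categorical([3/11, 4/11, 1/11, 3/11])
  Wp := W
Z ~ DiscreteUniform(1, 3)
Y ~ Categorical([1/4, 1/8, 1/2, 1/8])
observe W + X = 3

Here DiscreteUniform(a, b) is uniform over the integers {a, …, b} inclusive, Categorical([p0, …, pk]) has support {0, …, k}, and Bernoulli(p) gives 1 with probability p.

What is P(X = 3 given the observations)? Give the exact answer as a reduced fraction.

Enumerate traces; 24 have nonzero weight after conditioning:
  (X=2, W=1, Z=1, Y=0) weight 1/192
  (X=2, W=1, Z=1, Y=1) weight 1/384
  (X=2, W=1, Z=1, Y=2) weight 1/96
  (X=2, W=1, Z=1, Y=3) weight 1/384
  (X=2, W=1, Z=2, Y=0) weight 1/192
  (X=2, W=1, Z=2, Y=1) weight 1/384
  (X=2, W=1, Z=2, Y=2) weight 1/96
  (X=2, W=1, Z=2, Y=3) weight 1/384
  (X=3, W=0, Z=1, Y=0) weight 1/176
  … 15 more
Group by X:
  weight(X=2) = 1/16
  weight(X=3) = 3/44
Total weight = 1/16 + 3/44 = 23/176
P(X=2 | obs) = 1/16 / 23/176 = 11/23
P(X=3 | obs) = 3/44 / 23/176 = 12/23

P(X = 3 | obs) = 12/23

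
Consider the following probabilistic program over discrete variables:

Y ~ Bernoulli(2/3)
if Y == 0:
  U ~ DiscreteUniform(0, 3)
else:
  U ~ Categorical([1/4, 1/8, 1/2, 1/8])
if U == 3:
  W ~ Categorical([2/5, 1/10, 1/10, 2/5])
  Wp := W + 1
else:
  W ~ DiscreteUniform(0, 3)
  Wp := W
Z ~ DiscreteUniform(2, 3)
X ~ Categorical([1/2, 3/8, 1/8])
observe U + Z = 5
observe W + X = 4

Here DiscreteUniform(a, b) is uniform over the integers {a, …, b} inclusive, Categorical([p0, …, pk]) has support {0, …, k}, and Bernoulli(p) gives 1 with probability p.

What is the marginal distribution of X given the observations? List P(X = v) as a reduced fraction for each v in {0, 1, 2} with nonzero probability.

P(X=1) = 123/152, P(X=2) = 29/152

Enumerate traces; 8 have nonzero weight after conditioning:
  (Y=0, U=2, W=2, Z=3, X=2) weight 1/768
  (Y=0, U=2, W=3, Z=3, X=1) weight 1/256
  (Y=0, U=3, W=2, Z=2, X=2) weight 1/1920
  (Y=0, U=3, W=3, Z=2, X=1) weight 1/160
  (Y=1, U=2, W=2, Z=3, X=2) weight 1/192
  (Y=1, U=2, W=3, Z=3, X=1) weight 1/64
  (Y=1, U=3, W=2, Z=2, X=2) weight 1/1920
  (Y=1, U=3, W=3, Z=2, X=1) weight 1/160
Group by X:
  weight(X=1) = 41/1280
  weight(X=2) = 29/3840
Total weight = 41/1280 + 29/3840 = 19/480
P(X=1 | obs) = 41/1280 / 19/480 = 123/152
P(X=2 | obs) = 29/3840 / 19/480 = 29/152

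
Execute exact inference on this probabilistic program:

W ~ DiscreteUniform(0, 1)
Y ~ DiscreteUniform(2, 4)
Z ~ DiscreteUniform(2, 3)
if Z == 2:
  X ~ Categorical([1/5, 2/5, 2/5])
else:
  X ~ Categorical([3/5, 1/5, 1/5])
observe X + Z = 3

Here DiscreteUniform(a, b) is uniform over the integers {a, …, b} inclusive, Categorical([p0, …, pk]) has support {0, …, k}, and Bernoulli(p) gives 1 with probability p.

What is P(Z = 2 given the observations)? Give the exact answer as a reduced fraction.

Enumerate traces; 12 have nonzero weight after conditioning:
  (W=0, Y=2, Z=2, X=1) weight 1/30
  (W=0, Y=2, Z=3, X=0) weight 1/20
  (W=0, Y=3, Z=2, X=1) weight 1/30
  (W=0, Y=3, Z=3, X=0) weight 1/20
  (W=0, Y=4, Z=2, X=1) weight 1/30
  (W=0, Y=4, Z=3, X=0) weight 1/20
  (W=1, Y=2, Z=2, X=1) weight 1/30
  (W=1, Y=2, Z=3, X=0) weight 1/20
  … 4 more
Group by Z:
  weight(Z=2) = 1/5
  weight(Z=3) = 3/10
Total weight = 1/5 + 3/10 = 1/2
P(Z=2 | obs) = 1/5 / 1/2 = 2/5
P(Z=3 | obs) = 3/10 / 1/2 = 3/5

P(Z = 2 | obs) = 2/5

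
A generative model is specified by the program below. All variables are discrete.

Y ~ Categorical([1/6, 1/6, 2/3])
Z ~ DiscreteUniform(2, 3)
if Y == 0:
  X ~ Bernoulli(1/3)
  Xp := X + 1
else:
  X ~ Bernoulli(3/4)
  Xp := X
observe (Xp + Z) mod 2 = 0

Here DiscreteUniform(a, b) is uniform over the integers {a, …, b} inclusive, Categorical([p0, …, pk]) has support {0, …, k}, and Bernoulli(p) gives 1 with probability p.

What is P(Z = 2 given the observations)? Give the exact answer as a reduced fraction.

P(Z = 2 | obs) = 19/72

Enumerate traces; 6 have nonzero weight after conditioning:
  (Y=0, Z=2, X=1) weight 1/36
  (Y=0, Z=3, X=0) weight 1/18
  (Y=1, Z=2, X=0) weight 1/48
  (Y=1, Z=3, X=1) weight 1/16
  (Y=2, Z=2, X=0) weight 1/12
  (Y=2, Z=3, X=1) weight 1/4
Group by Z:
  weight(Z=2) = 19/144
  weight(Z=3) = 53/144
Total weight = 19/144 + 53/144 = 1/2
P(Z=2 | obs) = 19/144 / 1/2 = 19/72
P(Z=3 | obs) = 53/144 / 1/2 = 53/72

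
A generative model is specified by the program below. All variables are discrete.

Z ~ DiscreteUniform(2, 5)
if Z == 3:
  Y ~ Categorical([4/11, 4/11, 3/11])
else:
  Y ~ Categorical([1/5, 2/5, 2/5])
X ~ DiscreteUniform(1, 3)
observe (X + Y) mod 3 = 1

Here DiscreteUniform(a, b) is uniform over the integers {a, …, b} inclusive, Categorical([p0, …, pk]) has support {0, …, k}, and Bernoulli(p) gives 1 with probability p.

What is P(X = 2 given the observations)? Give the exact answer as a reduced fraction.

Enumerate traces; 12 have nonzero weight after conditioning:
  (Z=2, Y=0, X=1) weight 1/60
  (Z=2, Y=1, X=3) weight 1/30
  (Z=2, Y=2, X=2) weight 1/30
  (Z=3, Y=0, X=1) weight 1/33
  (Z=3, Y=1, X=3) weight 1/33
  (Z=3, Y=2, X=2) weight 1/44
  (Z=4, Y=0, X=1) weight 1/60
  (Z=4, Y=1, X=3) weight 1/30
  … 4 more
Group by X:
  weight(X=1) = 53/660
  weight(X=2) = 27/220
  weight(X=3) = 43/330
Total weight = 53/660 + 27/220 + 43/330 = 1/3
P(X=1 | obs) = 53/660 / 1/3 = 53/220
P(X=2 | obs) = 27/220 / 1/3 = 81/220
P(X=3 | obs) = 43/330 / 1/3 = 43/110

P(X = 2 | obs) = 81/220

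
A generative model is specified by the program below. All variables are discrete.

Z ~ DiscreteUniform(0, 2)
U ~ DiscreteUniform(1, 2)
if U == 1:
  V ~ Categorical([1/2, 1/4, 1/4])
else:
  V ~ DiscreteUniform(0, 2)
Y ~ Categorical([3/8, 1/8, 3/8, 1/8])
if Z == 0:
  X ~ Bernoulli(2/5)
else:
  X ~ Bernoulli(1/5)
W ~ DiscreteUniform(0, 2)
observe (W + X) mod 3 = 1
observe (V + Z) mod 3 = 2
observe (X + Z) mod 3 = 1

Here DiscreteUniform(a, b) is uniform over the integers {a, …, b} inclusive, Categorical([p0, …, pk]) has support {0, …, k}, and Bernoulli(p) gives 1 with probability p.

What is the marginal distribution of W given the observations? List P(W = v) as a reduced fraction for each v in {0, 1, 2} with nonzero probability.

Enumerate traces; 16 have nonzero weight after conditioning:
  (Z=0, U=1, V=2, Y=0, X=1, W=0) weight 1/480
  (Z=0, U=1, V=2, Y=1, X=1, W=0) weight 1/1440
  (Z=0, U=1, V=2, Y=2, X=1, W=0) weight 1/480
  (Z=0, U=1, V=2, Y=3, X=1, W=0) weight 1/1440
  (Z=0, U=2, V=2, Y=0, X=1, W=0) weight 1/360
  (Z=0, U=2, V=2, Y=1, X=1, W=0) weight 1/1080
  (Z=0, U=2, V=2, Y=2, X=1, W=0) weight 1/360
  (Z=0, U=2, V=2, Y=3, X=1, W=0) weight 1/1080
  (Z=1, U=1, V=1, Y=0, X=0, W=1) weight 1/240
  … 7 more
Group by W:
  weight(W=0) = 7/540
  weight(W=1) = 7/270
Total weight = 7/540 + 7/270 = 7/180
P(W=0 | obs) = 7/540 / 7/180 = 1/3
P(W=1 | obs) = 7/270 / 7/180 = 2/3

P(W=0) = 1/3, P(W=1) = 2/3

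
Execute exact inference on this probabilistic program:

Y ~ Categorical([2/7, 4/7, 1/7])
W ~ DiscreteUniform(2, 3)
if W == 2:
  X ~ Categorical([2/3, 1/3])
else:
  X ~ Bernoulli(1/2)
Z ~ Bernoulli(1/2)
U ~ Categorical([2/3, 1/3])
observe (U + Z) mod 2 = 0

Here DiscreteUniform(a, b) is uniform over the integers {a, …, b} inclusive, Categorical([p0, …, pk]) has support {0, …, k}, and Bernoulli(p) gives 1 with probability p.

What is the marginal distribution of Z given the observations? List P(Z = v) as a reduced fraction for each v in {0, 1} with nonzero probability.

P(Z=0) = 2/3, P(Z=1) = 1/3

Enumerate traces; 24 have nonzero weight after conditioning:
  (Y=0, W=2, X=0, Z=0, U=0) weight 2/63
  (Y=0, W=2, X=0, Z=1, U=1) weight 1/63
  (Y=0, W=2, X=1, Z=0, U=0) weight 1/63
  (Y=0, W=2, X=1, Z=1, U=1) weight 1/126
  (Y=0, W=3, X=0, Z=0, U=0) weight 1/42
  (Y=0, W=3, X=0, Z=1, U=1) weight 1/84
  (Y=0, W=3, X=1, Z=0, U=0) weight 1/42
  (Y=0, W=3, X=1, Z=1, U=1) weight 1/84
  … 16 more
Group by Z:
  weight(Z=0) = 1/3
  weight(Z=1) = 1/6
Total weight = 1/3 + 1/6 = 1/2
P(Z=0 | obs) = 1/3 / 1/2 = 2/3
P(Z=1 | obs) = 1/6 / 1/2 = 1/3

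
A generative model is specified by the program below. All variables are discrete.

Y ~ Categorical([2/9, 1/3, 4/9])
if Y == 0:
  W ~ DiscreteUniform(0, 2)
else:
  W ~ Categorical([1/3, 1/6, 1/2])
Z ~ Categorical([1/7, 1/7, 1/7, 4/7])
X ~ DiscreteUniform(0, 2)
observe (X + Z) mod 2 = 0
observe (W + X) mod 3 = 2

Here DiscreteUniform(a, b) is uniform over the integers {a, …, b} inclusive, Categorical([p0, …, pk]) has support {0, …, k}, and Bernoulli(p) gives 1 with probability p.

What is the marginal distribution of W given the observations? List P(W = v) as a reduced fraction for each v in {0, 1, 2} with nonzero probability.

P(W=0) = 12/47, P(W=1) = 55/141, P(W=2) = 50/141

Enumerate traces; 18 have nonzero weight after conditioning:
  (Y=0, W=0, Z=0, X=2) weight 2/567
  (Y=0, W=0, Z=2, X=2) weight 2/567
  (Y=0, W=1, Z=1, X=1) weight 2/567
  (Y=0, W=1, Z=3, X=1) weight 8/567
  (Y=0, W=2, Z=0, X=0) weight 2/567
  (Y=0, W=2, Z=2, X=0) weight 2/567
  (Y=1, W=0, Z=0, X=2) weight 1/189
  (Y=1, W=0, Z=2, X=2) weight 1/189
  … 10 more
Group by W:
  weight(W=0) = 2/63
  weight(W=1) = 55/1134
  weight(W=2) = 25/567
Total weight = 2/63 + 55/1134 + 25/567 = 47/378
P(W=0 | obs) = 2/63 / 47/378 = 12/47
P(W=1 | obs) = 55/1134 / 47/378 = 55/141
P(W=2 | obs) = 25/567 / 47/378 = 50/141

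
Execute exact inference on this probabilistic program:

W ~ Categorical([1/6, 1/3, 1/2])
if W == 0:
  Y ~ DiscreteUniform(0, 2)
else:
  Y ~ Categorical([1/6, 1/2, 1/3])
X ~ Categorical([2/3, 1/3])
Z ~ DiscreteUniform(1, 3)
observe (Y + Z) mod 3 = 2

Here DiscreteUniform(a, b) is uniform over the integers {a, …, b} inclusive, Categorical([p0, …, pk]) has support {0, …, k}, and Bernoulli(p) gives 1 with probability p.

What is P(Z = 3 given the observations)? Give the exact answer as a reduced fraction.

P(Z = 3 | obs) = 1/3

Enumerate traces; 18 have nonzero weight after conditioning:
  (W=0, Y=0, X=0, Z=2) weight 1/81
  (W=0, Y=0, X=1, Z=2) weight 1/162
  (W=0, Y=1, X=0, Z=1) weight 1/81
  (W=0, Y=1, X=1, Z=1) weight 1/162
  (W=0, Y=2, X=0, Z=3) weight 1/81
  (W=0, Y=2, X=1, Z=3) weight 1/162
  (W=1, Y=0, X=0, Z=2) weight 1/81
  (W=1, Y=0, X=1, Z=2) weight 1/162
  … 10 more
Group by Z:
  weight(Z=1) = 17/108
  weight(Z=2) = 7/108
  weight(Z=3) = 1/9
Total weight = 17/108 + 7/108 + 1/9 = 1/3
P(Z=1 | obs) = 17/108 / 1/3 = 17/36
P(Z=2 | obs) = 7/108 / 1/3 = 7/36
P(Z=3 | obs) = 1/9 / 1/3 = 1/3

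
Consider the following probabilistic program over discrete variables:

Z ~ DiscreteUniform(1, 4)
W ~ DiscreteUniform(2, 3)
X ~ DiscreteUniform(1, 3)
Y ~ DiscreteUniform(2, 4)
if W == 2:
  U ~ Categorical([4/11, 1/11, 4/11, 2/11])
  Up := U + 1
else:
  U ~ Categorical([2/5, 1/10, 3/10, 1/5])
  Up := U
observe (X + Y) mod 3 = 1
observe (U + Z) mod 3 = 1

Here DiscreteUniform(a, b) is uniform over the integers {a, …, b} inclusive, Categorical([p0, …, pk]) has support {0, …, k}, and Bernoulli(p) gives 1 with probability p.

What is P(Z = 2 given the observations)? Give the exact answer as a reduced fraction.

P(Z = 2 | obs) = 73/346

Enumerate traces; 36 have nonzero weight after conditioning:
  (Z=1, W=2, X=1, Y=3, U=0) weight 1/198
  (Z=1, W=2, X=1, Y=3, U=3) weight 1/396
  (Z=1, W=2, X=2, Y=2, U=0) weight 1/198
  (Z=1, W=2, X=2, Y=2, U=3) weight 1/396
  (Z=1, W=2, X=3, Y=4, U=0) weight 1/198
  (Z=1, W=2, X=3, Y=4, U=3) weight 1/396
  (Z=1, W=3, X=1, Y=3, U=0) weight 1/180
  (Z=1, W=3, X=1, Y=3, U=3) weight 1/360
  (Z=2, W=2, X=1, Y=3, U=2) weight 1/198
  (Z=3, W=2, X=1, Y=3, U=1) weight 1/792
  … 26 more
Group by Z:
  weight(Z=1) = 21/440
  weight(Z=2) = 73/2640
  weight(Z=3) = 7/880
  weight(Z=4) = 21/440
Total weight = 21/440 + 73/2640 + 7/880 + 21/440 = 173/1320
P(Z=1 | obs) = 21/440 / 173/1320 = 63/173
P(Z=2 | obs) = 73/2640 / 173/1320 = 73/346
P(Z=3 | obs) = 7/880 / 173/1320 = 21/346
P(Z=4 | obs) = 21/440 / 173/1320 = 63/173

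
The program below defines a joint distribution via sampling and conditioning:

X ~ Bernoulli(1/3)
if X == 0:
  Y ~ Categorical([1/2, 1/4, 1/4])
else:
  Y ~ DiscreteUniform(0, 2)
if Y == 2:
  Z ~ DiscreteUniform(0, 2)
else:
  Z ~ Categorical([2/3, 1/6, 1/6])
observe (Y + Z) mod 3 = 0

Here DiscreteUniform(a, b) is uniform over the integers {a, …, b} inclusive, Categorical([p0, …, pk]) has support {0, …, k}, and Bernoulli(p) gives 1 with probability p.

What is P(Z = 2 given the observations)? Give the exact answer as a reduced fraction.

P(Z = 2 | obs) = 5/47

Enumerate traces; 6 have nonzero weight after conditioning:
  (X=0, Y=0, Z=0) weight 2/9
  (X=0, Y=1, Z=2) weight 1/36
  (X=0, Y=2, Z=1) weight 1/18
  (X=1, Y=0, Z=0) weight 2/27
  (X=1, Y=1, Z=2) weight 1/54
  (X=1, Y=2, Z=1) weight 1/27
Group by Z:
  weight(Z=0) = 8/27
  weight(Z=1) = 5/54
  weight(Z=2) = 5/108
Total weight = 8/27 + 5/54 + 5/108 = 47/108
P(Z=0 | obs) = 8/27 / 47/108 = 32/47
P(Z=1 | obs) = 5/54 / 47/108 = 10/47
P(Z=2 | obs) = 5/108 / 47/108 = 5/47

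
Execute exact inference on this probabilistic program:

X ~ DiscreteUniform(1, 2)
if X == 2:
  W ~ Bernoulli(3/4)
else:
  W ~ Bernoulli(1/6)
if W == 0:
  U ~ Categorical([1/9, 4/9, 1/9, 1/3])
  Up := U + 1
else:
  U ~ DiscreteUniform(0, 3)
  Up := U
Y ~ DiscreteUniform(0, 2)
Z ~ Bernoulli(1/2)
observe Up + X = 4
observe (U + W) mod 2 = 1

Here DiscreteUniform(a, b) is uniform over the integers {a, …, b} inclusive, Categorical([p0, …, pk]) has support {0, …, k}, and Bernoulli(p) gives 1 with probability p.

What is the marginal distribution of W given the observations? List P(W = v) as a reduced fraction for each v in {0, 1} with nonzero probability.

Enumerate traces; 12 have nonzero weight after conditioning:
  (X=2, W=0, U=1, Y=0, Z=0) weight 1/108
  (X=2, W=0, U=1, Y=0, Z=1) weight 1/108
  (X=2, W=0, U=1, Y=1, Z=0) weight 1/108
  (X=2, W=0, U=1, Y=1, Z=1) weight 1/108
  (X=2, W=0, U=1, Y=2, Z=0) weight 1/108
  (X=2, W=0, U=1, Y=2, Z=1) weight 1/108
  (X=2, W=1, U=2, Y=0, Z=0) weight 1/64
  (X=2, W=1, U=2, Y=0, Z=1) weight 1/64
  … 4 more
Group by W:
  weight(W=0) = 1/18
  weight(W=1) = 3/32
Total weight = 1/18 + 3/32 = 43/288
P(W=0 | obs) = 1/18 / 43/288 = 16/43
P(W=1 | obs) = 3/32 / 43/288 = 27/43

P(W=0) = 16/43, P(W=1) = 27/43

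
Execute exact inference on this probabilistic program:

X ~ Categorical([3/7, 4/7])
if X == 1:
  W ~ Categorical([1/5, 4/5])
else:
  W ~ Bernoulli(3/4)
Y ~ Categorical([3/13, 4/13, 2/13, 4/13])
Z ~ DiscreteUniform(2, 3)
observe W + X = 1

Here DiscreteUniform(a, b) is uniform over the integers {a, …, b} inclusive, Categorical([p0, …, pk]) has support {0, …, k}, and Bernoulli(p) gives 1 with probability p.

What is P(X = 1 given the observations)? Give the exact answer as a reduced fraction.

Enumerate traces; 16 have nonzero weight after conditioning:
  (X=0, W=1, Y=0, Z=2) weight 27/728
  (X=0, W=1, Y=0, Z=3) weight 27/728
  (X=0, W=1, Y=1, Z=2) weight 9/182
  (X=0, W=1, Y=1, Z=3) weight 9/182
  (X=0, W=1, Y=2, Z=2) weight 9/364
  (X=0, W=1, Y=2, Z=3) weight 9/364
  (X=0, W=1, Y=3, Z=2) weight 9/182
  (X=0, W=1, Y=3, Z=3) weight 9/182
  (X=1, W=0, Y=0, Z=2) weight 6/455
  … 7 more
Group by X:
  weight(X=0) = 9/28
  weight(X=1) = 4/35
Total weight = 9/28 + 4/35 = 61/140
P(X=0 | obs) = 9/28 / 61/140 = 45/61
P(X=1 | obs) = 4/35 / 61/140 = 16/61

P(X = 1 | obs) = 16/61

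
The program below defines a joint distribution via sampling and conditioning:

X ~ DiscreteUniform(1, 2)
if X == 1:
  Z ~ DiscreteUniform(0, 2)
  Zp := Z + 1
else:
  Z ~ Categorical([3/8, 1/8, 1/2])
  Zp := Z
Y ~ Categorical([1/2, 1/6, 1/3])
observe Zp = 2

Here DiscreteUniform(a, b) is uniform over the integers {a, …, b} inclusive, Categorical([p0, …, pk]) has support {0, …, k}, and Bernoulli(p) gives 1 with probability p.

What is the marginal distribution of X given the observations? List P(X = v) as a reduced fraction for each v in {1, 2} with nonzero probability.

Enumerate traces; 6 have nonzero weight after conditioning:
  (X=1, Z=1, Y=0) weight 1/12
  (X=1, Z=1, Y=1) weight 1/36
  (X=1, Z=1, Y=2) weight 1/18
  (X=2, Z=2, Y=0) weight 1/8
  (X=2, Z=2, Y=1) weight 1/24
  (X=2, Z=2, Y=2) weight 1/12
Group by X:
  weight(X=1) = 1/6
  weight(X=2) = 1/4
Total weight = 1/6 + 1/4 = 5/12
P(X=1 | obs) = 1/6 / 5/12 = 2/5
P(X=2 | obs) = 1/4 / 5/12 = 3/5

P(X=1) = 2/5, P(X=2) = 3/5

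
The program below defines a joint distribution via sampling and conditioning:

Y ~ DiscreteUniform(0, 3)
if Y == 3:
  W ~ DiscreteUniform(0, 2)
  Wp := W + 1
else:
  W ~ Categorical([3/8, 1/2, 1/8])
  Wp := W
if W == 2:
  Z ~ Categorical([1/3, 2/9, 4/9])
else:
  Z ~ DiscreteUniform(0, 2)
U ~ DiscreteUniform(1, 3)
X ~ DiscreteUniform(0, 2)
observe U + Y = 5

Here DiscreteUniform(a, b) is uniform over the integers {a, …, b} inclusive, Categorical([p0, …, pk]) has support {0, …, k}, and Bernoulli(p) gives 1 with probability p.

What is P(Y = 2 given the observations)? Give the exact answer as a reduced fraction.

Enumerate traces; 54 have nonzero weight after conditioning:
  (Y=2, W=0, Z=0, U=3, X=0) weight 1/288
  (Y=2, W=0, Z=0, U=3, X=1) weight 1/288
  (Y=2, W=0, Z=0, U=3, X=2) weight 1/288
  (Y=2, W=0, Z=1, U=3, X=0) weight 1/288
  (Y=2, W=0, Z=1, U=3, X=1) weight 1/288
  (Y=2, W=0, Z=1, U=3, X=2) weight 1/288
  (Y=2, W=0, Z=2, U=3, X=0) weight 1/288
  (Y=2, W=0, Z=2, U=3, X=1) weight 1/288
  (Y=3, W=0, Z=0, U=2, X=0) weight 1/324
  … 45 more
Group by Y:
  weight(Y=2) = 1/12
  weight(Y=3) = 1/12
Total weight = 1/12 + 1/12 = 1/6
P(Y=2 | obs) = 1/12 / 1/6 = 1/2
P(Y=3 | obs) = 1/12 / 1/6 = 1/2

P(Y = 2 | obs) = 1/2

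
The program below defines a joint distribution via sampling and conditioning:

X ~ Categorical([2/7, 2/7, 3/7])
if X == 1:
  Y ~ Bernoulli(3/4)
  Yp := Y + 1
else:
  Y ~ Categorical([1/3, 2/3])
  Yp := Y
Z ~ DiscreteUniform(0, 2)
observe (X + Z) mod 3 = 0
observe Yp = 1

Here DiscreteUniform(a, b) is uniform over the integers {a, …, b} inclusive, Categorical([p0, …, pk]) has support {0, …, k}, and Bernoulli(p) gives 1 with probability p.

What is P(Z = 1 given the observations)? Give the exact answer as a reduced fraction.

Enumerate traces; 3 have nonzero weight after conditioning:
  (X=0, Y=1, Z=0) weight 4/63
  (X=1, Y=0, Z=2) weight 1/42
  (X=2, Y=1, Z=1) weight 2/21
Group by Z:
  weight(Z=0) = 4/63
  weight(Z=1) = 2/21
  weight(Z=2) = 1/42
Total weight = 4/63 + 2/21 + 1/42 = 23/126
P(Z=0 | obs) = 4/63 / 23/126 = 8/23
P(Z=1 | obs) = 2/21 / 23/126 = 12/23
P(Z=2 | obs) = 1/42 / 23/126 = 3/23

P(Z = 1 | obs) = 12/23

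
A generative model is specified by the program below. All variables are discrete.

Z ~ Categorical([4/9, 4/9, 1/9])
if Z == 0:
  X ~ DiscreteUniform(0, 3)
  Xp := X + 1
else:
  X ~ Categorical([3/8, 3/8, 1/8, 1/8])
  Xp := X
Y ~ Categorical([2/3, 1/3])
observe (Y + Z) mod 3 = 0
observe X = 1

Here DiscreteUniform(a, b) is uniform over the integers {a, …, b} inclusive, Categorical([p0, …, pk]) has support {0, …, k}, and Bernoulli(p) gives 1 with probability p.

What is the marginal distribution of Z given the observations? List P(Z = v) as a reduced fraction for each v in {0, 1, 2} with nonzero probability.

Enumerate traces; 2 have nonzero weight after conditioning:
  (Z=0, X=1, Y=0) weight 2/27
  (Z=2, X=1, Y=1) weight 1/72
Group by Z:
  weight(Z=0) = 2/27
  weight(Z=2) = 1/72
Total weight = 2/27 + 1/72 = 19/216
P(Z=0 | obs) = 2/27 / 19/216 = 16/19
P(Z=2 | obs) = 1/72 / 19/216 = 3/19

P(Z=0) = 16/19, P(Z=2) = 3/19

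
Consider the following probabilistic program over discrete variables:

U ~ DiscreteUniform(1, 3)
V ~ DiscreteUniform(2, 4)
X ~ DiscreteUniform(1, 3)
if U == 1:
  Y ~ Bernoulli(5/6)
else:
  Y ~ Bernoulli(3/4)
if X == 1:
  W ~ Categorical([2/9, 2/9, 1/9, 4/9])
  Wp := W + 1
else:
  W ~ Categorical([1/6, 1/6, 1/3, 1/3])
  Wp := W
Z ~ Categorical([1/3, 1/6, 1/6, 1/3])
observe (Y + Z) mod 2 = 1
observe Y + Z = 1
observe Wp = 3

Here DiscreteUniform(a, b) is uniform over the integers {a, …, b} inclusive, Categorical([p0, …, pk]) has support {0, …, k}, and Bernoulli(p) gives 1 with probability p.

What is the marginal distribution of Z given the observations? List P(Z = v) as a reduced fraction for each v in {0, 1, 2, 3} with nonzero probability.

Enumerate traces; 54 have nonzero weight after conditioning:
  (U=1, V=2, X=1, Y=0, W=2, Z=1) weight 1/8748
  (U=1, V=2, X=1, Y=1, W=2, Z=0) weight 5/4374
  (U=1, V=2, X=2, Y=0, W=3, Z=1) weight 1/2916
  (U=1, V=2, X=2, Y=1, W=3, Z=0) weight 5/1458
  (U=1, V=2, X=3, Y=0, W=3, Z=1) weight 1/2916
  (U=1, V=2, X=3, Y=1, W=3, Z=0) weight 5/1458
  (U=1, V=3, X=1, Y=0, W=2, Z=1) weight 1/8748
  (U=1, V=3, X=1, Y=1, W=2, Z=0) weight 5/4374
  … 46 more
Group by Z:
  weight(Z=0) = 49/729
  weight(Z=1) = 7/729
Total weight = 49/729 + 7/729 = 56/729
P(Z=0 | obs) = 49/729 / 56/729 = 7/8
P(Z=1 | obs) = 7/729 / 56/729 = 1/8

P(Z=0) = 7/8, P(Z=1) = 1/8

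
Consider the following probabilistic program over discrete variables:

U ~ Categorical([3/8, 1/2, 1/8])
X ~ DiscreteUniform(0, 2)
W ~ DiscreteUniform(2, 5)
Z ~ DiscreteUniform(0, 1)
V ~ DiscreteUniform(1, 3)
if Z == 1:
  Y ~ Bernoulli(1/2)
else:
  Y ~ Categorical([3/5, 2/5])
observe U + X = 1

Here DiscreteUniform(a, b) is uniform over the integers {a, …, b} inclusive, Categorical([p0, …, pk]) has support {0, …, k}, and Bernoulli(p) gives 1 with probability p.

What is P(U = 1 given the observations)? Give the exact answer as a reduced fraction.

P(U = 1 | obs) = 4/7

Enumerate traces; 96 have nonzero weight after conditioning:
  (U=0, X=1, W=2, Z=0, V=1, Y=0) weight 1/320
  (U=0, X=1, W=2, Z=0, V=1, Y=1) weight 1/480
  (U=0, X=1, W=2, Z=0, V=2, Y=0) weight 1/320
  (U=0, X=1, W=2, Z=0, V=2, Y=1) weight 1/480
  (U=0, X=1, W=2, Z=0, V=3, Y=0) weight 1/320
  (U=0, X=1, W=2, Z=0, V=3, Y=1) weight 1/480
  (U=0, X=1, W=2, Z=1, V=1, Y=0) weight 1/384
  (U=0, X=1, W=2, Z=1, V=1, Y=1) weight 1/384
  (U=1, X=0, W=2, Z=0, V=1, Y=0) weight 1/240
  … 87 more
Group by U:
  weight(U=0) = 1/8
  weight(U=1) = 1/6
Total weight = 1/8 + 1/6 = 7/24
P(U=0 | obs) = 1/8 / 7/24 = 3/7
P(U=1 | obs) = 1/6 / 7/24 = 4/7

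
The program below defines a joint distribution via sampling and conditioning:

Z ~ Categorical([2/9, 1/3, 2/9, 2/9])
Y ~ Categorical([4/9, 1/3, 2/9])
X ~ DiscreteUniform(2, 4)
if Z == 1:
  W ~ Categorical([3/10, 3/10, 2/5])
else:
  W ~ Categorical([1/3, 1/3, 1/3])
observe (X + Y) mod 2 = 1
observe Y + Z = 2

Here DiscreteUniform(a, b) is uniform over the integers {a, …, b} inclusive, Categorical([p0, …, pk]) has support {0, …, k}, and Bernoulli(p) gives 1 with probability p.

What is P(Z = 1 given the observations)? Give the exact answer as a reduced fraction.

P(Z = 1 | obs) = 3/5

Enumerate traces; 12 have nonzero weight after conditioning:
  (Z=0, Y=2, X=3, W=0) weight 4/729
  (Z=0, Y=2, X=3, W=1) weight 4/729
  (Z=0, Y=2, X=3, W=2) weight 4/729
  (Z=1, Y=1, X=2, W=0) weight 1/90
  (Z=1, Y=1, X=2, W=1) weight 1/90
  (Z=1, Y=1, X=2, W=2) weight 2/135
  (Z=1, Y=1, X=4, W=0) weight 1/90
  (Z=1, Y=1, X=4, W=1) weight 1/90
  (Z=2, Y=0, X=3, W=0) weight 8/729
  … 3 more
Group by Z:
  weight(Z=0) = 4/243
  weight(Z=1) = 2/27
  weight(Z=2) = 8/243
Total weight = 4/243 + 2/27 + 8/243 = 10/81
P(Z=0 | obs) = 4/243 / 10/81 = 2/15
P(Z=1 | obs) = 2/27 / 10/81 = 3/5
P(Z=2 | obs) = 8/243 / 10/81 = 4/15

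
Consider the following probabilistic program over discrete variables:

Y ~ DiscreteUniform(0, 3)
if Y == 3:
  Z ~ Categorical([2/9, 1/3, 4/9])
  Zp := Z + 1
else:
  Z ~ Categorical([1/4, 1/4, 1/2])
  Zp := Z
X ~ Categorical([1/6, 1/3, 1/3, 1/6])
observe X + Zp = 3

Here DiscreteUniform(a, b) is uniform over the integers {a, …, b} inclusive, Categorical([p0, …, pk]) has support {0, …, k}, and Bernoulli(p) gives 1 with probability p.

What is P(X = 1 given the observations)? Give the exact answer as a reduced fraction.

P(X = 1 | obs) = 132/245

Enumerate traces; 12 have nonzero weight after conditioning:
  (Y=0, Z=0, X=3) weight 1/96
  (Y=0, Z=1, X=2) weight 1/48
  (Y=0, Z=2, X=1) weight 1/24
  (Y=1, Z=0, X=3) weight 1/96
  (Y=1, Z=1, X=2) weight 1/48
  (Y=1, Z=2, X=1) weight 1/24
  (Y=2, Z=0, X=3) weight 1/96
  (Y=2, Z=1, X=2) weight 1/48
  (Y=3, Z=2, X=0) weight 1/54
  … 3 more
Group by X:
  weight(X=0) = 1/54
  weight(X=1) = 11/72
  weight(X=2) = 35/432
  weight(X=3) = 1/32
Total weight = 1/54 + 11/72 + 35/432 + 1/32 = 245/864
P(X=0 | obs) = 1/54 / 245/864 = 16/245
P(X=1 | obs) = 11/72 / 245/864 = 132/245
P(X=2 | obs) = 35/432 / 245/864 = 2/7
P(X=3 | obs) = 1/32 / 245/864 = 27/245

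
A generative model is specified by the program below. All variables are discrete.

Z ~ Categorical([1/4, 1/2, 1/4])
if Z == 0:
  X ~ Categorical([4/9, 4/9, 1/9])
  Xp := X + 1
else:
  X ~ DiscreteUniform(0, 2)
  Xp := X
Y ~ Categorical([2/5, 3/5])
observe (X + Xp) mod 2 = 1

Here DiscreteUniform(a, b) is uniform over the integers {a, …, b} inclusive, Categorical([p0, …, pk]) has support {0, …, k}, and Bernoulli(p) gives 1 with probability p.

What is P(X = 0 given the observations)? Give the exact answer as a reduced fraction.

P(X = 0 | obs) = 4/9

Enumerate traces; 6 have nonzero weight after conditioning:
  (Z=0, X=0, Y=0) weight 2/45
  (Z=0, X=0, Y=1) weight 1/15
  (Z=0, X=1, Y=0) weight 2/45
  (Z=0, X=1, Y=1) weight 1/15
  (Z=0, X=2, Y=0) weight 1/90
  (Z=0, X=2, Y=1) weight 1/60
Group by X:
  weight(X=0) = 1/9
  weight(X=1) = 1/9
  weight(X=2) = 1/36
Total weight = 1/9 + 1/9 + 1/36 = 1/4
P(X=0 | obs) = 1/9 / 1/4 = 4/9
P(X=1 | obs) = 1/9 / 1/4 = 4/9
P(X=2 | obs) = 1/36 / 1/4 = 1/9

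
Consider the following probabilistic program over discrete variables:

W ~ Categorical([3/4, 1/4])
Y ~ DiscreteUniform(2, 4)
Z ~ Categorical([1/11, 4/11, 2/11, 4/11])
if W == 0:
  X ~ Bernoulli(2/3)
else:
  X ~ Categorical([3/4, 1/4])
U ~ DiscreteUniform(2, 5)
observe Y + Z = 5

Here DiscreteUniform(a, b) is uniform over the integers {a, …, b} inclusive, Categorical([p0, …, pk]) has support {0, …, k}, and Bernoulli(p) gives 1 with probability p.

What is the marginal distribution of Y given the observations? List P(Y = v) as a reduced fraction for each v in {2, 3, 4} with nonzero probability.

P(Y=2) = 2/5, P(Y=3) = 1/5, P(Y=4) = 2/5

Enumerate traces; 48 have nonzero weight after conditioning:
  (W=0, Y=2, Z=3, X=0, U=2) weight 1/132
  (W=0, Y=2, Z=3, X=0, U=3) weight 1/132
  (W=0, Y=2, Z=3, X=0, U=4) weight 1/132
  (W=0, Y=2, Z=3, X=0, U=5) weight 1/132
  (W=0, Y=2, Z=3, X=1, U=2) weight 1/66
  (W=0, Y=2, Z=3, X=1, U=3) weight 1/66
  (W=0, Y=2, Z=3, X=1, U=4) weight 1/66
  (W=0, Y=2, Z=3, X=1, U=5) weight 1/66
  (W=0, Y=3, Z=2, X=0, U=2) weight 1/264
  (W=0, Y=4, Z=1, X=0, U=2) weight 1/132
  … 38 more
Group by Y:
  weight(Y=2) = 4/33
  weight(Y=3) = 2/33
  weight(Y=4) = 4/33
Total weight = 4/33 + 2/33 + 4/33 = 10/33
P(Y=2 | obs) = 4/33 / 10/33 = 2/5
P(Y=3 | obs) = 2/33 / 10/33 = 1/5
P(Y=4 | obs) = 4/33 / 10/33 = 2/5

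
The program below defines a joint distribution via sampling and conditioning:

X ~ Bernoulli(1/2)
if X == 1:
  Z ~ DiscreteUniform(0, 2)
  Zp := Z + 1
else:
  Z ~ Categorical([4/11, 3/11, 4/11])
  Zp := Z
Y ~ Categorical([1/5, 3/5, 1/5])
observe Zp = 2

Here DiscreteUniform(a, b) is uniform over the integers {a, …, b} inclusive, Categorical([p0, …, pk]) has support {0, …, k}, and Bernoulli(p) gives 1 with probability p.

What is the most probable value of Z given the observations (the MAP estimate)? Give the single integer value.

argmax_v P(Z = v | obs) = 2

Enumerate traces; 6 have nonzero weight after conditioning:
  (X=0, Z=2, Y=0) weight 2/55
  (X=0, Z=2, Y=1) weight 6/55
  (X=0, Z=2, Y=2) weight 2/55
  (X=1, Z=1, Y=0) weight 1/30
  (X=1, Z=1, Y=1) weight 1/10
  (X=1, Z=1, Y=2) weight 1/30
Group by Z:
  weight(Z=1) = 1/6
  weight(Z=2) = 2/11
Total weight = 1/6 + 2/11 = 23/66
P(Z=1 | obs) = 1/6 / 23/66 = 11/23
P(Z=2 | obs) = 2/11 / 23/66 = 12/23
argmax = 2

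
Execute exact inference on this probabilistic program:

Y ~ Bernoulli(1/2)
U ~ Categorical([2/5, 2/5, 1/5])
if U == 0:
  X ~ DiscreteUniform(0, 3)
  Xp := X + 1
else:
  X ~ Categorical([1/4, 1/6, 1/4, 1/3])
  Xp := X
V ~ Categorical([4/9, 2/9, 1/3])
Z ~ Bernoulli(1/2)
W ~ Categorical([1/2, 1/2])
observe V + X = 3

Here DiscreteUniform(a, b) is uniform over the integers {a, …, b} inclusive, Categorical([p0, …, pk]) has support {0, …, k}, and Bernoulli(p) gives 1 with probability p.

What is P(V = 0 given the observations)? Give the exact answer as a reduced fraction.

P(V = 0 | obs) = 12/23

Enumerate traces; 72 have nonzero weight after conditioning:
  (Y=0, U=0, X=1, V=2, Z=0, W=0) weight 1/240
  (Y=0, U=0, X=1, V=2, Z=0, W=1) weight 1/240
  (Y=0, U=0, X=1, V=2, Z=1, W=0) weight 1/240
  (Y=0, U=0, X=1, V=2, Z=1, W=1) weight 1/240
  (Y=0, U=0, X=2, V=1, Z=0, W=0) weight 1/360
  (Y=0, U=0, X=2, V=1, Z=0, W=1) weight 1/360
  (Y=0, U=0, X=2, V=1, Z=1, W=0) weight 1/360
  (Y=0, U=0, X=2, V=1, Z=1, W=1) weight 1/360
  (Y=0, U=0, X=3, V=0, Z=0, W=0) weight 1/180
  … 63 more
Group by V:
  weight(V=0) = 2/15
  weight(V=1) = 1/18
  weight(V=2) = 1/15
Total weight = 2/15 + 1/18 + 1/15 = 23/90
P(V=0 | obs) = 2/15 / 23/90 = 12/23
P(V=1 | obs) = 1/18 / 23/90 = 5/23
P(V=2 | obs) = 1/15 / 23/90 = 6/23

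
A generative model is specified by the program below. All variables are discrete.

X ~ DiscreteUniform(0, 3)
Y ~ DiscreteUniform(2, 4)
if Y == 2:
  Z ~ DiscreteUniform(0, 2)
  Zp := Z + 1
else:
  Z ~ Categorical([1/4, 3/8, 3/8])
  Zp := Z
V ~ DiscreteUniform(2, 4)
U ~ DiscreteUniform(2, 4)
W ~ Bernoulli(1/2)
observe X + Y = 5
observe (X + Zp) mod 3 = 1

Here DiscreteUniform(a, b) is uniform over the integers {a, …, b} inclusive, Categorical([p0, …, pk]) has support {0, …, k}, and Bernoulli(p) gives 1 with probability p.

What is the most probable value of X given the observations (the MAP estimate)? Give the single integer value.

Enumerate traces; 54 have nonzero weight after conditioning:
  (X=1, Y=4, Z=0, V=2, U=2, W=0) weight 1/864
  (X=1, Y=4, Z=0, V=2, U=2, W=1) weight 1/864
  (X=1, Y=4, Z=0, V=2, U=3, W=0) weight 1/864
  (X=1, Y=4, Z=0, V=2, U=3, W=1) weight 1/864
  (X=1, Y=4, Z=0, V=2, U=4, W=0) weight 1/864
  (X=1, Y=4, Z=0, V=2, U=4, W=1) weight 1/864
  (X=1, Y=4, Z=0, V=3, U=2, W=0) weight 1/864
  (X=1, Y=4, Z=0, V=3, U=2, W=1) weight 1/864
  (X=2, Y=3, Z=2, V=2, U=2, W=0) weight 1/576
  (X=3, Y=2, Z=0, V=2, U=2, W=0) weight 1/648
  … 44 more
Group by X:
  weight(X=1) = 1/48
  weight(X=2) = 1/32
  weight(X=3) = 1/36
Total weight = 1/48 + 1/32 + 1/36 = 23/288
P(X=1 | obs) = 1/48 / 23/288 = 6/23
P(X=2 | obs) = 1/32 / 23/288 = 9/23
P(X=3 | obs) = 1/36 / 23/288 = 8/23
argmax = 2

argmax_v P(X = v | obs) = 2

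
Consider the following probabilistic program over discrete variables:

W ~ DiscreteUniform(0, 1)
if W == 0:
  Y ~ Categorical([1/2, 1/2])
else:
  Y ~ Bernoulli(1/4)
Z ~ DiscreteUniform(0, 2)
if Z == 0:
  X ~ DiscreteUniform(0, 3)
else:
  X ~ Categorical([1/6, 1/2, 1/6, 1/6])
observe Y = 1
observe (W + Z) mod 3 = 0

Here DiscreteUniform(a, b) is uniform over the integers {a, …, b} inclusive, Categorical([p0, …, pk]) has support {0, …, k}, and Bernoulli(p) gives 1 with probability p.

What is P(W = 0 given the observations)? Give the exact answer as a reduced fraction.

Enumerate traces; 8 have nonzero weight after conditioning:
  (W=0, Y=1, Z=0, X=0) weight 1/48
  (W=0, Y=1, Z=0, X=1) weight 1/48
  (W=0, Y=1, Z=0, X=2) weight 1/48
  (W=0, Y=1, Z=0, X=3) weight 1/48
  (W=1, Y=1, Z=2, X=0) weight 1/144
  (W=1, Y=1, Z=2, X=1) weight 1/48
  (W=1, Y=1, Z=2, X=2) weight 1/144
  (W=1, Y=1, Z=2, X=3) weight 1/144
Group by W:
  weight(W=0) = 1/12
  weight(W=1) = 1/24
Total weight = 1/12 + 1/24 = 1/8
P(W=0 | obs) = 1/12 / 1/8 = 2/3
P(W=1 | obs) = 1/24 / 1/8 = 1/3

P(W = 0 | obs) = 2/3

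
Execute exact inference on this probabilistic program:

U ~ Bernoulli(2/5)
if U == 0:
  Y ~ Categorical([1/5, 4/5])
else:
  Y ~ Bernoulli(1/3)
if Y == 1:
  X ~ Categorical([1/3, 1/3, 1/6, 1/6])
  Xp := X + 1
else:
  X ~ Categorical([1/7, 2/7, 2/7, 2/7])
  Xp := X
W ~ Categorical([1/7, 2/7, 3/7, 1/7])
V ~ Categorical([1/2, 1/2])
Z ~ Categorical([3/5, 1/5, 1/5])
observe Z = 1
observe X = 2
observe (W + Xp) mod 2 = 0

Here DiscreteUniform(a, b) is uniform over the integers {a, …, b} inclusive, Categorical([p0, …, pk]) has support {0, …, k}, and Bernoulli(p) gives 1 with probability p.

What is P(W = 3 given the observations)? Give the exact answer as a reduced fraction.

P(W = 3 | obs) = 161/1179

Enumerate traces; 16 have nonzero weight after conditioning:
  (U=0, Y=0, X=2, W=0, V=0, Z=1) weight 3/6125
  (U=0, Y=0, X=2, W=0, V=1, Z=1) weight 3/6125
  (U=0, Y=0, X=2, W=2, V=0, Z=1) weight 9/6125
  (U=0, Y=0, X=2, W=2, V=1, Z=1) weight 9/6125
  (U=0, Y=1, X=2, W=1, V=0, Z=1) weight 2/875
  (U=0, Y=1, X=2, W=1, V=1, Z=1) weight 2/875
  (U=0, Y=1, X=2, W=3, V=0, Z=1) weight 1/875
  (U=0, Y=1, X=2, W=3, V=1, Z=1) weight 1/875
  … 8 more
Group by W:
  weight(W=0) = 58/18375
  weight(W=1) = 46/7875
  weight(W=2) = 58/6125
  weight(W=3) = 23/7875
Total weight = 58/18375 + 46/7875 + 58/6125 + 23/7875 = 131/6125
P(W=0 | obs) = 58/18375 / 131/6125 = 58/393
P(W=1 | obs) = 46/7875 / 131/6125 = 322/1179
P(W=2 | obs) = 58/6125 / 131/6125 = 58/131
P(W=3 | obs) = 23/7875 / 131/6125 = 161/1179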